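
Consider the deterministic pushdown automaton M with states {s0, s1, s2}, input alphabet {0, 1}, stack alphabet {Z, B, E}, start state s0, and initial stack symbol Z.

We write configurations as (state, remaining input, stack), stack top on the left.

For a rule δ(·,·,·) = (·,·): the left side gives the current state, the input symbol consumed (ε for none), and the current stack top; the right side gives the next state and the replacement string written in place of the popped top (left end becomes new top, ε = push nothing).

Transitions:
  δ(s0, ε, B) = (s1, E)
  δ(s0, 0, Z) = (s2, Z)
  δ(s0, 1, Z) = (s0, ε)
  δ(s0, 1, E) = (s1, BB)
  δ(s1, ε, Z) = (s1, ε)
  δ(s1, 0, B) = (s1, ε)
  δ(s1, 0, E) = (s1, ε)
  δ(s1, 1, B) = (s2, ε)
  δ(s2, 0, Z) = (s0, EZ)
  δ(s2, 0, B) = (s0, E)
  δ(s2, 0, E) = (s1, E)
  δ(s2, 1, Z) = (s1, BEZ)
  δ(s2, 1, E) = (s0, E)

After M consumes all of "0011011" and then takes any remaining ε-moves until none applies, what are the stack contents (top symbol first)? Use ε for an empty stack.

(s0, 0011011, Z) ⊢ (s2, 011011, Z) ⊢ (s0, 11011, EZ) ⊢ (s1, 1011, BBZ) ⊢ (s2, 011, BZ) ⊢ (s0, 11, EZ) ⊢ (s1, 1, BBZ) ⊢ (s2, ε, BZ)
All input consumed in state s2 with stack BZ.

BZ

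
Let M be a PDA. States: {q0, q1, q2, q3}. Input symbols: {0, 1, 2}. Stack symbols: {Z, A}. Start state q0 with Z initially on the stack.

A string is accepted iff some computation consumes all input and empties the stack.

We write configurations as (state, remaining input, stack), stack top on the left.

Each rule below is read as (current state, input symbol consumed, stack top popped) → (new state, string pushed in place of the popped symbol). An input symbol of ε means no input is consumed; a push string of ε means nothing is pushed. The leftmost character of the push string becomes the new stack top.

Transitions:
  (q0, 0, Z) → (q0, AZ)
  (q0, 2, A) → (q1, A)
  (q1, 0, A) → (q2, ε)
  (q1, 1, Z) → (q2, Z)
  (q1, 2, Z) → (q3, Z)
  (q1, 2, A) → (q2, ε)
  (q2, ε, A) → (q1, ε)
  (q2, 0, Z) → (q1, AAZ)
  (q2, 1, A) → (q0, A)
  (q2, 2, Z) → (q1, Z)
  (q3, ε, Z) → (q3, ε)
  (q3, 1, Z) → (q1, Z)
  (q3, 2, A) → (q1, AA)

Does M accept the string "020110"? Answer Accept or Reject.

Reject

No computation consumes all input and empties the stack.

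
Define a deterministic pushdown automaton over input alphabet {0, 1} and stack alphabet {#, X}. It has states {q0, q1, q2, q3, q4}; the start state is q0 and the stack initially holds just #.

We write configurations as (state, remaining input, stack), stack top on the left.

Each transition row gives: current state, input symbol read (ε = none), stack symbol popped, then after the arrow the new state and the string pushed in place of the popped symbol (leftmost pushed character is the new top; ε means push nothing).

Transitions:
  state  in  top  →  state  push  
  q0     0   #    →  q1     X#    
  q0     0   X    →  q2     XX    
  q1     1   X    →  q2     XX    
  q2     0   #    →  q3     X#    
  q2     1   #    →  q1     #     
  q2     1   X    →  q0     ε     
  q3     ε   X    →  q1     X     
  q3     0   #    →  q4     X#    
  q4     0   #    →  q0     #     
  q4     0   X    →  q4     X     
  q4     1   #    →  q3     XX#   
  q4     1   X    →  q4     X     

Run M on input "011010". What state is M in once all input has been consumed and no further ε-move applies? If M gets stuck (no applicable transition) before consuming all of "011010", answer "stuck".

(q0, 011010, #) ⊢ (q1, 11010, X#) ⊢ (q2, 1010, XX#) ⊢ (q0, 010, X#) ⊢ (q2, 10, XX#) ⊢ (q0, 0, X#) ⊢ (q2, ε, XX#)
All input consumed; M is in state q2.

q2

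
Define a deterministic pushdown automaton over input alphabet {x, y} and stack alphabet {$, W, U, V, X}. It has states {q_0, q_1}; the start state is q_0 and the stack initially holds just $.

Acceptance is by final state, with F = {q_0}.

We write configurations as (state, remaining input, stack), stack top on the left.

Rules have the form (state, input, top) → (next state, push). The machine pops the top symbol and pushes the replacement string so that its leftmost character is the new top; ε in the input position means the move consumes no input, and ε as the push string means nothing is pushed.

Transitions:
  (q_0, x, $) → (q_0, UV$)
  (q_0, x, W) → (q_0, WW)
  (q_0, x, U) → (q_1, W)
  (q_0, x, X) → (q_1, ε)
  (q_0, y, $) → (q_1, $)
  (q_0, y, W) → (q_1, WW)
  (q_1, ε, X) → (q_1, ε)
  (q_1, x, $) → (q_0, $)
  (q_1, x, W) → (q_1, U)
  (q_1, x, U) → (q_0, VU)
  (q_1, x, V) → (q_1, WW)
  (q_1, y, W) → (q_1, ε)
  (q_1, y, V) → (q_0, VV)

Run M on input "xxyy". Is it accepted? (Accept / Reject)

(q_0, xxyy, $) ⊢ (q_0, xyy, UV$) ⊢ (q_1, yy, WV$) ⊢ (q_1, y, V$) ⊢ (q_0, ε, VV$)
All input consumed; state q_0 ∈ F.

Accept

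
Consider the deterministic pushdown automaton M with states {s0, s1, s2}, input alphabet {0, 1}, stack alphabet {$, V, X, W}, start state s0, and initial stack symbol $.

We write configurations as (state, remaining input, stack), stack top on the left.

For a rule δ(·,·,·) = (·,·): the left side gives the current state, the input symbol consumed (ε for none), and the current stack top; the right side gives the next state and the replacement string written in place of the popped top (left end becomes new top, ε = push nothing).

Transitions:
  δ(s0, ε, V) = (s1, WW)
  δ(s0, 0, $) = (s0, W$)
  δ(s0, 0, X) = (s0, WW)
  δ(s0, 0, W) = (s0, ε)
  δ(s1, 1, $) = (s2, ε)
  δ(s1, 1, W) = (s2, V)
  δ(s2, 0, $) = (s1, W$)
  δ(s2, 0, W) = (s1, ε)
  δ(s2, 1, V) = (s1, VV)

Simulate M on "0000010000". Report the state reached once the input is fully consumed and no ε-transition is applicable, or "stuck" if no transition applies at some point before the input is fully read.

(s0, 0000010000, $)
  read 0, top $: go to s0, push W$ → (s0, 000010000, W$)
  read 0, top W: go to s0, push ε → (s0, 00010000, $)
  read 0, top $: go to s0, push W$ → (s0, 0010000, W$)
  read 0, top W: go to s0, push ε → (s0, 010000, $)
  read 0, top $: go to s0, push W$ → (s0, 10000, W$)
No transition for (s0, 1, top W); M blocks with input 10000 remaining.

stuck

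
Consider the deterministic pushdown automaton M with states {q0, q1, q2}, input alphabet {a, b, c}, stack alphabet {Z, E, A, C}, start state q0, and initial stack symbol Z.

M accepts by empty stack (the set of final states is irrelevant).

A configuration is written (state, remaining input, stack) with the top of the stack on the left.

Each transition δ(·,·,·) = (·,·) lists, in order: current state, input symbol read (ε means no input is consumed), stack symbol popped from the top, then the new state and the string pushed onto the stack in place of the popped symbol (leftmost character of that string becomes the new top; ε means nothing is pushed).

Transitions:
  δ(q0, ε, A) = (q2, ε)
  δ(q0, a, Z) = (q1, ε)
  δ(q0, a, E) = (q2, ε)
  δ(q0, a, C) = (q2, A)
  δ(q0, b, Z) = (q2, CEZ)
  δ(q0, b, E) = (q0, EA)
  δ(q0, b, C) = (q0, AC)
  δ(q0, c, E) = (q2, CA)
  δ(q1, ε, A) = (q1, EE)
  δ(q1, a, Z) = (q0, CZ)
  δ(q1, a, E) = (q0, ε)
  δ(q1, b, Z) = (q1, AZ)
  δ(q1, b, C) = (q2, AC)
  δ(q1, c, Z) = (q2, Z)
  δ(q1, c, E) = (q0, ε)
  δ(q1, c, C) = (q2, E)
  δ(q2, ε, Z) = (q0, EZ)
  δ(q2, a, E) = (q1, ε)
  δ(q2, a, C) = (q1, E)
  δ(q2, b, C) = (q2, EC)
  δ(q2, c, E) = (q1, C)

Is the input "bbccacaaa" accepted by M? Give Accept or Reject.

(q0, bbccacaaa, Z)
  read b, top Z: go to q2, push CEZ → (q2, bccacaaa, CEZ)
  read b, top C: go to q2, push EC → (q2, ccacaaa, ECEZ)
  read c, top E: go to q1, push C → (q1, cacaaa, CCEZ)
  read c, top C: go to q2, push E → (q2, acaaa, ECEZ)
  read a, top E: go to q1, push ε → (q1, caaa, CEZ)
  read c, top C: go to q2, push E → (q2, aaa, EEZ)
  read a, top E: go to q1, push ε → (q1, aa, EZ)
  read a, top E: go to q0, push ε → (q0, a, Z)
  read a, top Z: go to q1, push ε → (q1, ε, ε)
All input consumed and the stack is empty.

Accept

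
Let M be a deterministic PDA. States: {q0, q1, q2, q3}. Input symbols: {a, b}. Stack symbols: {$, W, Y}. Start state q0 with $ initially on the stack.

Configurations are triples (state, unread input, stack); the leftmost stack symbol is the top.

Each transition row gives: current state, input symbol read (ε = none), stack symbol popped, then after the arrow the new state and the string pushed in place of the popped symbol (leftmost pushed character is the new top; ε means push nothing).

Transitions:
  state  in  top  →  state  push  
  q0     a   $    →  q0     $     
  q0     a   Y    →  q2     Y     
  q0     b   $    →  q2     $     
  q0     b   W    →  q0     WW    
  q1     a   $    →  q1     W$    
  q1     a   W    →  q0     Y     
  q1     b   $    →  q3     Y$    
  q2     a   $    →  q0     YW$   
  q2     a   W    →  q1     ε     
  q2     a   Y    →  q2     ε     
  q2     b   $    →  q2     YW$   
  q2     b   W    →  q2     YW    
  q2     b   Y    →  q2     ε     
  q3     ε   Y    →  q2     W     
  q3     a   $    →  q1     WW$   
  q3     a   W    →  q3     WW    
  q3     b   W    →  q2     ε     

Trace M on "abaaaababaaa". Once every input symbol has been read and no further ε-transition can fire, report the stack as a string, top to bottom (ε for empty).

(q0, abaaaababaaa, $) ⊢ (q0, baaaababaaa, $) ⊢ (q2, aaaababaaa, $) ⊢ (q0, aaababaaa, YW$) ⊢ (q2, aababaaa, YW$) ⊢ (q2, ababaaa, W$) ⊢ (q1, babaaa, $) ⊢ (q3, abaaa, Y$) ⊢ (q2, abaaa, W$) ⊢ (q1, baaa, $) ⊢ (q3, aaa, Y$) ⊢ (q2, aaa, W$) ⊢ (q1, aa, $) ⊢ (q1, a, W$) ⊢ (q0, ε, Y$)
All input consumed in state q0 with stack Y$.

Y$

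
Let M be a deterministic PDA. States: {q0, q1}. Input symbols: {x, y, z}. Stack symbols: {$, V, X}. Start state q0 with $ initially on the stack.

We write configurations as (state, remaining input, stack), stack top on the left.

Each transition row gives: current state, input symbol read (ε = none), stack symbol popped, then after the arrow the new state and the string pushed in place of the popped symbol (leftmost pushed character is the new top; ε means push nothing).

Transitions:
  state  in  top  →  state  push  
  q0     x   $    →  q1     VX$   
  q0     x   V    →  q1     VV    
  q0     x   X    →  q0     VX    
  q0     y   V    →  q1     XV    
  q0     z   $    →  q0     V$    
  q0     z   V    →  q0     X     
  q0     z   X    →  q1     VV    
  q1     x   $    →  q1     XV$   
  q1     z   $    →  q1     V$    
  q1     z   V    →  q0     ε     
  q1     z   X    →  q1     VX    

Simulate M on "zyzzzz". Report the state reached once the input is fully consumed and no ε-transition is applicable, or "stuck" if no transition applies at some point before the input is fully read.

(q0, zyzzzz, $) ⊢ (q0, yzzzz, V$) ⊢ (q1, zzzz, XV$) ⊢ (q1, zzz, VXV$) ⊢ (q0, zz, XV$) ⊢ (q1, z, VVV$) ⊢ (q0, ε, VV$)
All input consumed; M is in state q0.

q0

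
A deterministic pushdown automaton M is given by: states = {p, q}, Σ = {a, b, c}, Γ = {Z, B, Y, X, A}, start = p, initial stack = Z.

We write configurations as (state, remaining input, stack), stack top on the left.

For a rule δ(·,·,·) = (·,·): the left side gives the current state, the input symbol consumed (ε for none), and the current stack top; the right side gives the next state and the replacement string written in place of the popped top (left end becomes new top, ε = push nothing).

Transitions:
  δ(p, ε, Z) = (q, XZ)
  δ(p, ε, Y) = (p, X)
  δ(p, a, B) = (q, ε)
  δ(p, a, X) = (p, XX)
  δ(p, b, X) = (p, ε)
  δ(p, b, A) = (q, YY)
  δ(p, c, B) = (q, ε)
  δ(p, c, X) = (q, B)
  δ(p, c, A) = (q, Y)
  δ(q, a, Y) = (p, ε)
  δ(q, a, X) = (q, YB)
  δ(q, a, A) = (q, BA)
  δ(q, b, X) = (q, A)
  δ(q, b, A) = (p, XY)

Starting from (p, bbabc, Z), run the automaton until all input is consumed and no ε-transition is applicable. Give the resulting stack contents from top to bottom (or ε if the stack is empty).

BYZ

(p, bbabc, Z) ⊢ (q, bbabc, XZ) ⊢ (q, babc, AZ) ⊢ (p, abc, XYZ) ⊢ (p, bc, XXYZ) ⊢ (p, c, XYZ) ⊢ (q, ε, BYZ)
All input consumed in state q with stack BYZ.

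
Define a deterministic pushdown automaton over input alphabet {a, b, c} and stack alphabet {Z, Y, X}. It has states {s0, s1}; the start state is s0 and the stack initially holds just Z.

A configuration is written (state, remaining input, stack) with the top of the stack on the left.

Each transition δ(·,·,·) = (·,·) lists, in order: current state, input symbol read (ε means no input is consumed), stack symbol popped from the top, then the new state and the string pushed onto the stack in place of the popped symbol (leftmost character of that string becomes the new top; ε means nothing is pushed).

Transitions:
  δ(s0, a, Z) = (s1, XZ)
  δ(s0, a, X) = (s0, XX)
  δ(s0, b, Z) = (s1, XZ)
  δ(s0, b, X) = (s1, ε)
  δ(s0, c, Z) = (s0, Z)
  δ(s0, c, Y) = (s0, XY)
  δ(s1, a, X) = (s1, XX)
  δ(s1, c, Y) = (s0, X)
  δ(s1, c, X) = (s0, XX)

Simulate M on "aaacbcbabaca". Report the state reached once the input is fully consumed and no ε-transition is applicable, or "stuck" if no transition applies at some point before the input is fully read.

(s0, aaacbcbabaca, Z)
  read a, top Z: go to s1, push XZ → (s1, aacbcbabaca, XZ)
  read a, top X: go to s1, push XX → (s1, acbcbabaca, XXZ)
  read a, top X: go to s1, push XX → (s1, cbcbabaca, XXXZ)
  read c, top X: go to s0, push XX → (s0, bcbabaca, XXXXZ)
  read b, top X: go to s1, push ε → (s1, cbabaca, XXXZ)
  read c, top X: go to s0, push XX → (s0, babaca, XXXXZ)
  read b, top X: go to s1, push ε → (s1, abaca, XXXZ)
  read a, top X: go to s1, push XX → (s1, baca, XXXXZ)
No transition for (s1, b, top X); M blocks with input baca remaining.

stuck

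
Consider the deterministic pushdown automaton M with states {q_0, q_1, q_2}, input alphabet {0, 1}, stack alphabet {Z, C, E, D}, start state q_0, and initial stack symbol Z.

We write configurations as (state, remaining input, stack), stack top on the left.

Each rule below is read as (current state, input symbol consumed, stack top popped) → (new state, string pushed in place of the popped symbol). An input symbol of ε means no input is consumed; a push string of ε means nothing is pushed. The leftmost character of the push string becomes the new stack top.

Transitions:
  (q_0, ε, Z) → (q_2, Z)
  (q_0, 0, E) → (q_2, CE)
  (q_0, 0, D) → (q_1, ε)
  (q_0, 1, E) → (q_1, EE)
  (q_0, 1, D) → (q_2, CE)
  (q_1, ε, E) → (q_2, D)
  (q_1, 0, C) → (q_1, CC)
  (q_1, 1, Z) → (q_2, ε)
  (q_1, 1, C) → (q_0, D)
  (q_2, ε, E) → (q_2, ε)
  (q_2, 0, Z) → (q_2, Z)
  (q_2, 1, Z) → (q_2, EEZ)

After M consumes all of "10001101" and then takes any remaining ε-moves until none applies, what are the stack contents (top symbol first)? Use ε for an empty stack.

Z

(q_0, 10001101, Z) ⊢ (q_2, 10001101, Z) ⊢ (q_2, 0001101, EEZ) ⊢ (q_2, 0001101, EZ) ⊢ (q_2, 0001101, Z) ⊢ (q_2, 001101, Z) ⊢ (q_2, 01101, Z) ⊢ (q_2, 1101, Z) ⊢ (q_2, 101, EEZ) ⊢ (q_2, 101, EZ) ⊢ (q_2, 101, Z) ⊢ (q_2, 01, EEZ) ⊢ (q_2, 01, EZ) ⊢ (q_2, 01, Z) ⊢ (q_2, 1, Z) ⊢ (q_2, ε, EEZ) ⊢ (q_2, ε, EZ) ⊢ (q_2, ε, Z)
All input consumed in state q_2 with stack Z.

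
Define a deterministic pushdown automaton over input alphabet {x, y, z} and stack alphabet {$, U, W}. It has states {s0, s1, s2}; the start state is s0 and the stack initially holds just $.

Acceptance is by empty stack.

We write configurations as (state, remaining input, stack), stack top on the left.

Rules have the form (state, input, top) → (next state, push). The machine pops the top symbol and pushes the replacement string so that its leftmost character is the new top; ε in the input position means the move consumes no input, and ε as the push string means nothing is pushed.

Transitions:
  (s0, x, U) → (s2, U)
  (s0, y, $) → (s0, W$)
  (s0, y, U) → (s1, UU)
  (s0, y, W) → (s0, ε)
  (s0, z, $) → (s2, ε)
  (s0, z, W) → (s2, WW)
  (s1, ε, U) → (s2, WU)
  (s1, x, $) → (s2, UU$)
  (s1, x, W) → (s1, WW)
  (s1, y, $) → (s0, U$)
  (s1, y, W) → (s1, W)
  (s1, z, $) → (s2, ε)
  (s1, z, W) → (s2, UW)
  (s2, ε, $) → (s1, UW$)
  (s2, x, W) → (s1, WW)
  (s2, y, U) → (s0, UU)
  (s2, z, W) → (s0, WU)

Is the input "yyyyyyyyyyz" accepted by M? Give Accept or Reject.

(s0, yyyyyyyyyyz, $)
  read y, top $: go to s0, push W$ → (s0, yyyyyyyyyz, W$)
  read y, top W: go to s0, push ε → (s0, yyyyyyyyz, $)
  read y, top $: go to s0, push W$ → (s0, yyyyyyyz, W$)
  read y, top W: go to s0, push ε → (s0, yyyyyyz, $)
  read y, top $: go to s0, push W$ → (s0, yyyyyz, W$)
  read y, top W: go to s0, push ε → (s0, yyyyz, $)
  read y, top $: go to s0, push W$ → (s0, yyyz, W$)
  read y, top W: go to s0, push ε → (s0, yyz, $)
  read y, top $: go to s0, push W$ → (s0, yz, W$)
  read y, top W: go to s0, push ε → (s0, z, $)
  read z, top $: go to s2, push ε → (s2, ε, ε)
All input consumed and the stack is empty.

Accept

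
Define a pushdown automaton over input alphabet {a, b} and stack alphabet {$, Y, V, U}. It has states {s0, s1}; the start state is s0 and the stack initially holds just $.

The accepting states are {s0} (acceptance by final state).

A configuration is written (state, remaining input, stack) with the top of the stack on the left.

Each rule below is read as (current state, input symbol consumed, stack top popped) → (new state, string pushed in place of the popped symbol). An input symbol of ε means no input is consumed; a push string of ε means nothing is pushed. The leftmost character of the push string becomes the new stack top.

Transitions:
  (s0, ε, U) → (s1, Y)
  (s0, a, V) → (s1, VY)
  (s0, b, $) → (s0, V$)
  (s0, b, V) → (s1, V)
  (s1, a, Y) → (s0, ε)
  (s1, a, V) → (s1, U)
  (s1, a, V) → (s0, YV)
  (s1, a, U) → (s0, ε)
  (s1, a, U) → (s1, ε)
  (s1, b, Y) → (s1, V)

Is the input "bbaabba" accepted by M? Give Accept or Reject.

Accept

One accepting computation: (s0, bbaabba, $) ⊢ (s0, baabba, V$) ⊢ (s1, aabba, V$) ⊢ (s1, abba, U$) ⊢ (s0, bba, $) ⊢ (s0, ba, V$) ⊢ (s1, a, V$) ⊢ (s0, ε, YV$)
All input consumed and state s0 ∈ F.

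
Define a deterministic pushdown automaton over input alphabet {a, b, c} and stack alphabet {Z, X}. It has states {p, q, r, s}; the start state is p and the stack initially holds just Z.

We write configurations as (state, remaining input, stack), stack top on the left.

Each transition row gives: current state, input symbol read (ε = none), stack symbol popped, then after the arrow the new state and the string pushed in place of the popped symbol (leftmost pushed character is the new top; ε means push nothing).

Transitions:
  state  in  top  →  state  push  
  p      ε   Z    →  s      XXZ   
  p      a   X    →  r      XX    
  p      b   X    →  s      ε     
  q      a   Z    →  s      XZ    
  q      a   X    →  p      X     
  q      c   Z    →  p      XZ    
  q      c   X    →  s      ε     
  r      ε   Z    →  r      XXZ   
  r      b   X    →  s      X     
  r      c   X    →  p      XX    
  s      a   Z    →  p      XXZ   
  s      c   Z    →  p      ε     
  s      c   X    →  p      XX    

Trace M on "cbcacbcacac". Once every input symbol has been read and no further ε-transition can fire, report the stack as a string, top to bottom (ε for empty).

(p, cbcacbcacac, Z)
  ε-move, top Z: go to s, push XXZ → (s, cbcacbcacac, XXZ)
  read c, top X: go to p, push XX → (p, bcacbcacac, XXXZ)
  read b, top X: go to s, push ε → (s, cacbcacac, XXZ)
  read c, top X: go to p, push XX → (p, acbcacac, XXXZ)
  read a, top X: go to r, push XX → (r, cbcacac, XXXXZ)
  read c, top X: go to p, push XX → (p, bcacac, XXXXXZ)
  read b, top X: go to s, push ε → (s, cacac, XXXXZ)
  read c, top X: go to p, push XX → (p, acac, XXXXXZ)
  read a, top X: go to r, push XX → (r, cac, XXXXXXZ)
  read c, top X: go to p, push XX → (p, ac, XXXXXXXZ)
  read a, top X: go to r, push XX → (r, c, XXXXXXXXZ)
  read c, top X: go to p, push XX → (p, ε, XXXXXXXXXZ)
All input consumed in state p with stack XXXXXXXXXZ.

XXXXXXXXXZ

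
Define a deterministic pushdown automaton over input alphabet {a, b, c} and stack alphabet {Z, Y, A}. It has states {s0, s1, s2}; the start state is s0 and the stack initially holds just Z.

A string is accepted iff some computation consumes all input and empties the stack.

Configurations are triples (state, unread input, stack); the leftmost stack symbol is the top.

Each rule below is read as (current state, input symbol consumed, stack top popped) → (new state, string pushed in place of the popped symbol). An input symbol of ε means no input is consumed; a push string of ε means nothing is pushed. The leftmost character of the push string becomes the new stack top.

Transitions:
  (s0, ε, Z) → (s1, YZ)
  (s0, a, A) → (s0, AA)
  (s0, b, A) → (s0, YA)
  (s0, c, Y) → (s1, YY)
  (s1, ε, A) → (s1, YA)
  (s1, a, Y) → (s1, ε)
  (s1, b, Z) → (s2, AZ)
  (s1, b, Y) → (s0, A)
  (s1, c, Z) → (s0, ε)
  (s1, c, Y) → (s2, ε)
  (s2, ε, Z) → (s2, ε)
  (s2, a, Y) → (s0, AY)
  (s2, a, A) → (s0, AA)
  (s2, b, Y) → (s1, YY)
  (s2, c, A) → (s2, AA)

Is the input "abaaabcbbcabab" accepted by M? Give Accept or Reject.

Reject

(s0, abaaabcbbcabab, Z)
  ε-move, top Z: go to s1, push YZ → (s1, abaaabcbbcabab, YZ)
  read a, top Y: go to s1, push ε → (s1, baaabcbbcabab, Z)
  read b, top Z: go to s2, push AZ → (s2, aaabcbbcabab, AZ)
  read a, top A: go to s0, push AA → (s0, aabcbbcabab, AAZ)
  read a, top A: go to s0, push AA → (s0, abcbbcabab, AAAZ)
  read a, top A: go to s0, push AA → (s0, bcbbcabab, AAAAZ)
  read b, top A: go to s0, push YA → (s0, cbbcabab, YAAAAZ)
  read c, top Y: go to s1, push YY → (s1, bbcabab, YYAAAAZ)
  read b, top Y: go to s0, push A → (s0, bcabab, AYAAAAZ)
  read b, top A: go to s0, push YA → (s0, cabab, YAYAAAAZ)
  read c, top Y: go to s1, push YY → (s1, abab, YYAYAAAAZ)
  read a, top Y: go to s1, push ε → (s1, bab, YAYAAAAZ)
  read b, top Y: go to s0, push A → (s0, ab, AAYAAAAZ)
  read a, top A: go to s0, push AA → (s0, b, AAAYAAAAZ)
  read b, top A: go to s0, push YA → (s0, ε, YAAAYAAAAZ)
All input consumed; stack is YAAAYAAAAZ, not empty, and no further ε-move applies.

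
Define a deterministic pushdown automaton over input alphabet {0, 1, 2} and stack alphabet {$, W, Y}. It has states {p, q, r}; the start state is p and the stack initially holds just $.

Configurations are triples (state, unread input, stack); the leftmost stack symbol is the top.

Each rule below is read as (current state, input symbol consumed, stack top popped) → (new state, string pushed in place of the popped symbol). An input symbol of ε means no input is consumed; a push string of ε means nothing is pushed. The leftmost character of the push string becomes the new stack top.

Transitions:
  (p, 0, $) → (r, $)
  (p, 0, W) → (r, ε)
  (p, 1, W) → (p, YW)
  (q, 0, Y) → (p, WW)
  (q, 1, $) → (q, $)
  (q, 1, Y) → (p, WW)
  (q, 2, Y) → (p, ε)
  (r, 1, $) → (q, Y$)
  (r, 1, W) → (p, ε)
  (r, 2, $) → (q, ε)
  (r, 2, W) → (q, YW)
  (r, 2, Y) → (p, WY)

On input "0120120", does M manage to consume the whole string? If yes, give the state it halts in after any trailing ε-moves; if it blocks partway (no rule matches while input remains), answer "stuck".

r

(p, 0120120, $) ⊢ (r, 120120, $) ⊢ (q, 20120, Y$) ⊢ (p, 0120, $) ⊢ (r, 120, $) ⊢ (q, 20, Y$) ⊢ (p, 0, $) ⊢ (r, ε, $)
All input consumed; M is in state r.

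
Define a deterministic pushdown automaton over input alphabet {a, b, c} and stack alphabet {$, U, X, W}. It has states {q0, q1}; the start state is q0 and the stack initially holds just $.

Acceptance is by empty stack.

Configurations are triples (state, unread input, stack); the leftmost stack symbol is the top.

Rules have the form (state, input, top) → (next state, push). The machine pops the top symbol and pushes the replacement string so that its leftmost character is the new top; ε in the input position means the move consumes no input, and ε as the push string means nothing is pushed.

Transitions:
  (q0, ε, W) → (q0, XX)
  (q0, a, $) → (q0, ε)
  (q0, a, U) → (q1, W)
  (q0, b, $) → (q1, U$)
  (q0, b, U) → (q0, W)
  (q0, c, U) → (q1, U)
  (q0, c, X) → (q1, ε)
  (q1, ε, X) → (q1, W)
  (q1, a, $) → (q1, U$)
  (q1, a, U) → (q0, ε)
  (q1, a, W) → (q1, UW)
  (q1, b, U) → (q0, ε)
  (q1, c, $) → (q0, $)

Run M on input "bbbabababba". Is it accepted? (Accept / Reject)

(q0, bbbabababba, $)
  read b, top $: go to q1, push U$ → (q1, bbabababba, U$)
  read b, top U: go to q0, push ε → (q0, babababba, $)
  read b, top $: go to q1, push U$ → (q1, abababba, U$)
  read a, top U: go to q0, push ε → (q0, bababba, $)
  read b, top $: go to q1, push U$ → (q1, ababba, U$)
  read a, top U: go to q0, push ε → (q0, babba, $)
  read b, top $: go to q1, push U$ → (q1, abba, U$)
  read a, top U: go to q0, push ε → (q0, bba, $)
  read b, top $: go to q1, push U$ → (q1, ba, U$)
  read b, top U: go to q0, push ε → (q0, a, $)
  read a, top $: go to q0, push ε → (q0, ε, ε)
All input consumed and the stack is empty.

Accept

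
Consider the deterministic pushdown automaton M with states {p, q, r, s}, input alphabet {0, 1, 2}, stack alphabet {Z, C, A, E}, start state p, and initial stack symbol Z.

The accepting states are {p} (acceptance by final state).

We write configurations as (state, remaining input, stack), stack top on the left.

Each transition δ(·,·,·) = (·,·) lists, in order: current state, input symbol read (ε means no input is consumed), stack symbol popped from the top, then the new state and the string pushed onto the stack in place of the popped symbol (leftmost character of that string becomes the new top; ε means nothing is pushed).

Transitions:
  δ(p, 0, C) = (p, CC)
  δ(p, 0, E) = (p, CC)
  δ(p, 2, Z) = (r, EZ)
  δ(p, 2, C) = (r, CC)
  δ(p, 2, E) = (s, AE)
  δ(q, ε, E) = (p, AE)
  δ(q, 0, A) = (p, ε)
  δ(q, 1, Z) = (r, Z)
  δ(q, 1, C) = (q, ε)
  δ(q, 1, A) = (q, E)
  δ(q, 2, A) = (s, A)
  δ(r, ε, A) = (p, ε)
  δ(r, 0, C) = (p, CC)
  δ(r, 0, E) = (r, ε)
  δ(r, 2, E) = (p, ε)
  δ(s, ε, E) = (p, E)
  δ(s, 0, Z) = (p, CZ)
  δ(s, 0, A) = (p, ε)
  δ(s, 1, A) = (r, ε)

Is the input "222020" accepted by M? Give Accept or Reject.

Reject

(p, 222020, Z)
  read 2, top Z: go to r, push EZ → (r, 22020, EZ)
  read 2, top E: go to p, push ε → (p, 2020, Z)
  read 2, top Z: go to r, push EZ → (r, 020, EZ)
  read 0, top E: go to r, push ε → (r, 20, Z)
No transition applies at (r, 20, Z); input not fully consumed.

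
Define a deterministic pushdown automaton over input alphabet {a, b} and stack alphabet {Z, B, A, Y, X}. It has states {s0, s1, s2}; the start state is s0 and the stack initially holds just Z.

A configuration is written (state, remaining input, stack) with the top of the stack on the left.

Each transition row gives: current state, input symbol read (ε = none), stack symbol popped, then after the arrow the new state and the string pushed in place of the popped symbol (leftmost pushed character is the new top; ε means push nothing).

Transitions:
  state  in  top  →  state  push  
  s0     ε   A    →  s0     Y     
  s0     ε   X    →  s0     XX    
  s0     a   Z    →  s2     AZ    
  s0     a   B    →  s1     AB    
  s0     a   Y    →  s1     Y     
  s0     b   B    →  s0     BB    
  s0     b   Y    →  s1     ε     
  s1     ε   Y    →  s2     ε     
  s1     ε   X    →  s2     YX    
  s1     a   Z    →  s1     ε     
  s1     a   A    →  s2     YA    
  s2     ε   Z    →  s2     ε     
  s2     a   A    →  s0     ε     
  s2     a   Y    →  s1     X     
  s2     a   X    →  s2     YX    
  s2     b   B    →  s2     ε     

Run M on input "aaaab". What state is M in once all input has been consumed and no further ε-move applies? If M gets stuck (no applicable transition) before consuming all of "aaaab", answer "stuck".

stuck

(s0, aaaab, Z) ⊢ (s2, aaab, AZ) ⊢ (s0, aab, Z) ⊢ (s2, ab, AZ) ⊢ (s0, b, Z)
No transition for (s0, b, top Z); M blocks with input b remaining.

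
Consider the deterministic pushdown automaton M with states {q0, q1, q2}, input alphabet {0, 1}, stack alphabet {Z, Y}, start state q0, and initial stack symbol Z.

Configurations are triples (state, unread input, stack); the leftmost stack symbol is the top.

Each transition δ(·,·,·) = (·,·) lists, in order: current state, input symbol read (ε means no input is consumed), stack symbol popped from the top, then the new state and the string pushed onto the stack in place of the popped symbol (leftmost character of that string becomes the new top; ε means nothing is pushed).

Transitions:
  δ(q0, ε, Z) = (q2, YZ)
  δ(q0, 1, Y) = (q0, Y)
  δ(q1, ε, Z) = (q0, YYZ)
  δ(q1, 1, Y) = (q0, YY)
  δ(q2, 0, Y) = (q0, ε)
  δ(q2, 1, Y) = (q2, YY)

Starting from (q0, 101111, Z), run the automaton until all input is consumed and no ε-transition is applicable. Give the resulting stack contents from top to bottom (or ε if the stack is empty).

YZ

(q0, 101111, Z)
  ε-move, top Z: go to q2, push YZ → (q2, 101111, YZ)
  read 1, top Y: go to q2, push YY → (q2, 01111, YYZ)
  read 0, top Y: go to q0, push ε → (q0, 1111, YZ)
  read 1, top Y: go to q0, push Y → (q0, 111, YZ)
  read 1, top Y: go to q0, push Y → (q0, 11, YZ)
  read 1, top Y: go to q0, push Y → (q0, 1, YZ)
  read 1, top Y: go to q0, push Y → (q0, ε, YZ)
All input consumed in state q0 with stack YZ.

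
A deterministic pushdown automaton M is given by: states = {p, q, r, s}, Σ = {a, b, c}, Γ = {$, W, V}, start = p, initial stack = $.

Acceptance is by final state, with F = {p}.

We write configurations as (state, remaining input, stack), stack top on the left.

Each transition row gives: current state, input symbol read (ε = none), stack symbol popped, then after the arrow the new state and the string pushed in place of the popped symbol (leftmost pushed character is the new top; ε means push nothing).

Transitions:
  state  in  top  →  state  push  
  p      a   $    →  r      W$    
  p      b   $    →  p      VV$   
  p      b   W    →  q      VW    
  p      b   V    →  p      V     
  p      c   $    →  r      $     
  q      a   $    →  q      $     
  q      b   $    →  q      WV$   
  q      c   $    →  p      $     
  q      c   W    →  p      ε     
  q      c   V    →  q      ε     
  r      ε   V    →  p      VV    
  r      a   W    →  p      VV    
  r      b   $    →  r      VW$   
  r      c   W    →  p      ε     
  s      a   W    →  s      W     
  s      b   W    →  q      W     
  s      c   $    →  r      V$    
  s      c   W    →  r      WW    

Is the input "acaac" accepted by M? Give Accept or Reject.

(p, acaac, $)
  read a, top $: go to r, push W$ → (r, caac, W$)
  read c, top W: go to p, push ε → (p, aac, $)
  read a, top $: go to r, push W$ → (r, ac, W$)
  read a, top W: go to p, push VV → (p, c, VV$)
No transition applies at (p, c, VV$); input not fully consumed.

Reject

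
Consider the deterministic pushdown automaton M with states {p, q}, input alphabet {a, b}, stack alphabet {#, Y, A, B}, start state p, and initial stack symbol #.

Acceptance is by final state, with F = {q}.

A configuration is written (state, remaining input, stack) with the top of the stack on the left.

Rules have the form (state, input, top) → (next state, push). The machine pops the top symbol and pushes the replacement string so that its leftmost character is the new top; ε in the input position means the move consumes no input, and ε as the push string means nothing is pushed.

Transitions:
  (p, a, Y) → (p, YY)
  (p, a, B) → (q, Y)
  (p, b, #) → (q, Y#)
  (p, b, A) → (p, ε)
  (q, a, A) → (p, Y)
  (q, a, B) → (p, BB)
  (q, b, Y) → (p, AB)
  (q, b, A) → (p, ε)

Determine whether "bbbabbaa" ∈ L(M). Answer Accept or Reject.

(p, bbbabbaa, #) ⊢ (q, bbabbaa, Y#) ⊢ (p, babbaa, AB#) ⊢ (p, abbaa, B#) ⊢ (q, bbaa, Y#) ⊢ (p, baa, AB#) ⊢ (p, aa, B#) ⊢ (q, a, Y#)
No transition applies at (q, a, Y#); input not fully consumed.

Reject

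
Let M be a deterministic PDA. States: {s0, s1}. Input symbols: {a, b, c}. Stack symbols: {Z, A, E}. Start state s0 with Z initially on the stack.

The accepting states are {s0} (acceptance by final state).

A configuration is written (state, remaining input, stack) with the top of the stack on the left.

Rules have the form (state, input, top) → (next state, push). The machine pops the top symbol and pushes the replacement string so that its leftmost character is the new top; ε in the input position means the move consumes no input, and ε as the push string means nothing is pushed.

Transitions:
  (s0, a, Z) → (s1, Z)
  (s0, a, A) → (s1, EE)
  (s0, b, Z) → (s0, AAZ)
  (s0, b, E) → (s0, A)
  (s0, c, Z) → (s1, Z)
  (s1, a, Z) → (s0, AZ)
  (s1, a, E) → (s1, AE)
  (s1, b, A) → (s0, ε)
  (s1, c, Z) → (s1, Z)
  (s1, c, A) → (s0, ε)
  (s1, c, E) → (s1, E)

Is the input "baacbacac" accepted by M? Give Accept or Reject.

Accept

(s0, baacbacac, Z)
  read b, top Z: go to s0, push AAZ → (s0, aacbacac, AAZ)
  read a, top A: go to s1, push EE → (s1, acbacac, EEAZ)
  read a, top E: go to s1, push AE → (s1, cbacac, AEEAZ)
  read c, top A: go to s0, push ε → (s0, bacac, EEAZ)
  read b, top E: go to s0, push A → (s0, acac, AEAZ)
  read a, top A: go to s1, push EE → (s1, cac, EEEAZ)
  read c, top E: go to s1, push E → (s1, ac, EEEAZ)
  read a, top E: go to s1, push AE → (s1, c, AEEEAZ)
  read c, top A: go to s0, push ε → (s0, ε, EEEAZ)
All input consumed; state s0 ∈ F.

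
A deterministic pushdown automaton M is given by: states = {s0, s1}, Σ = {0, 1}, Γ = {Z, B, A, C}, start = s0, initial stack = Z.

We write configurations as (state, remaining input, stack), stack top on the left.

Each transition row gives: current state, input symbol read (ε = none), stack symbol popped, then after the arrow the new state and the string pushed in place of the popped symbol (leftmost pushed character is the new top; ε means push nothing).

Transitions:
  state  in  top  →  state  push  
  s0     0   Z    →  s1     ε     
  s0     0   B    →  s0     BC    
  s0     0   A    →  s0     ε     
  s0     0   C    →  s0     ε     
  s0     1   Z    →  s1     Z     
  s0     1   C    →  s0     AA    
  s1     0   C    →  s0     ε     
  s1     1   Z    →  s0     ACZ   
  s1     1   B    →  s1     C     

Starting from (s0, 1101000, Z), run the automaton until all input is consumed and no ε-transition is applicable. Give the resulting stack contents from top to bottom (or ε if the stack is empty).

(s0, 1101000, Z)
  read 1, top Z: go to s1, push Z → (s1, 101000, Z)
  read 1, top Z: go to s0, push ACZ → (s0, 01000, ACZ)
  read 0, top A: go to s0, push ε → (s0, 1000, CZ)
  read 1, top C: go to s0, push AA → (s0, 000, AAZ)
  read 0, top A: go to s0, push ε → (s0, 00, AZ)
  read 0, top A: go to s0, push ε → (s0, 0, Z)
  read 0, top Z: go to s1, push ε → (s1, ε, ε)
All input consumed in state s1 with stack ε.

ε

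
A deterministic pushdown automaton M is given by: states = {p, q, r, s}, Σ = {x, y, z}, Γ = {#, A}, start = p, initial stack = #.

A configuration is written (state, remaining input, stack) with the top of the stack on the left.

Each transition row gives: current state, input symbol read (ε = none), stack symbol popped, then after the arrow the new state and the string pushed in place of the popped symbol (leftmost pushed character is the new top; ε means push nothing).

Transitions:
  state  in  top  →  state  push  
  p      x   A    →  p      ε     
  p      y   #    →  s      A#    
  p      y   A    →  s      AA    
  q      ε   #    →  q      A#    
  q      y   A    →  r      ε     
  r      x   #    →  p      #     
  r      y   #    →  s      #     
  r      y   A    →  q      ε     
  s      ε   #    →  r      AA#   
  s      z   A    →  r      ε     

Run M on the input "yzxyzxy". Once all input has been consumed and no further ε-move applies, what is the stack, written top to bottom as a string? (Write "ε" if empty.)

A#

(p, yzxyzxy, #)
  read y, top #: go to s, push A# → (s, zxyzxy, A#)
  read z, top A: go to r, push ε → (r, xyzxy, #)
  read x, top #: go to p, push # → (p, yzxy, #)
  read y, top #: go to s, push A# → (s, zxy, A#)
  read z, top A: go to r, push ε → (r, xy, #)
  read x, top #: go to p, push # → (p, y, #)
  read y, top #: go to s, push A# → (s, ε, A#)
All input consumed in state s with stack A#.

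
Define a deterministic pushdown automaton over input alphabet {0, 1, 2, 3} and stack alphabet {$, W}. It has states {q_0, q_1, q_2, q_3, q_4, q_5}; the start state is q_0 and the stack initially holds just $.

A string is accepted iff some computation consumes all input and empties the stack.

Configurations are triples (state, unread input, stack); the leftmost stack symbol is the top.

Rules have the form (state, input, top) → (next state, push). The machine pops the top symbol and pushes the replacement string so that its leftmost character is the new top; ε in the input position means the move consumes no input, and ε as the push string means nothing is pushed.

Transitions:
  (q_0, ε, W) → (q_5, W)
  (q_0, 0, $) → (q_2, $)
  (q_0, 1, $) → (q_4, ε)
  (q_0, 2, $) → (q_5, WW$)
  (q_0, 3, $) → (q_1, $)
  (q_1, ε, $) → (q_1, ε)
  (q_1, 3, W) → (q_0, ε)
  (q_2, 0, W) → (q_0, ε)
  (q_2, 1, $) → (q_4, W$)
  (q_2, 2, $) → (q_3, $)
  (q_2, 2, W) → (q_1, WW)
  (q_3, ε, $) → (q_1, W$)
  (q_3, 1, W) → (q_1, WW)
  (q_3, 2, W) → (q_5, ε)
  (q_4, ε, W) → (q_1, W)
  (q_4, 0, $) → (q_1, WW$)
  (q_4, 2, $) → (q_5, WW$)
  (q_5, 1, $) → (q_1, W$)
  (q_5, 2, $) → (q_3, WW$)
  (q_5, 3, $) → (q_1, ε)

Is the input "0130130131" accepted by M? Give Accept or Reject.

(q_0, 0130130131, $) ⊢ (q_2, 130130131, $) ⊢ (q_4, 30130131, W$) ⊢ (q_1, 30130131, W$) ⊢ (q_0, 0130131, $) ⊢ (q_2, 130131, $) ⊢ (q_4, 30131, W$) ⊢ (q_1, 30131, W$) ⊢ (q_0, 0131, $) ⊢ (q_2, 131, $) ⊢ (q_4, 31, W$) ⊢ (q_1, 31, W$) ⊢ (q_0, 1, $) ⊢ (q_4, ε, ε)
All input consumed and the stack is empty.

Accept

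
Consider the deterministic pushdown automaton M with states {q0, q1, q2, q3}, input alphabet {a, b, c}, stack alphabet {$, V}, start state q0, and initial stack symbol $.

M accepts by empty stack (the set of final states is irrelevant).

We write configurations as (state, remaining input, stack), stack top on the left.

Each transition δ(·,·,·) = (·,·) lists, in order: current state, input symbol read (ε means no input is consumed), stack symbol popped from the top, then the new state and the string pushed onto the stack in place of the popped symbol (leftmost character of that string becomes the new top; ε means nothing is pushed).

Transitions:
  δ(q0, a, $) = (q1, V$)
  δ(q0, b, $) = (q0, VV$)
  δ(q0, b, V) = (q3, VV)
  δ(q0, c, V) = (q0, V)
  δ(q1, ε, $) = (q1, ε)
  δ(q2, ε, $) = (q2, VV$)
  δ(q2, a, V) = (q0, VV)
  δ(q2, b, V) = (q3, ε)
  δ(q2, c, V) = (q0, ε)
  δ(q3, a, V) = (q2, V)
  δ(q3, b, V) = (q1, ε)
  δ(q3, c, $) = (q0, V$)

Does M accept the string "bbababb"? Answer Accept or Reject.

Accept

(q0, bbababb, $) ⊢ (q0, bababb, VV$) ⊢ (q3, ababb, VVV$) ⊢ (q2, babb, VVV$) ⊢ (q3, abb, VV$) ⊢ (q2, bb, VV$) ⊢ (q3, b, V$) ⊢ (q1, ε, $) ⊢ (q1, ε, ε)
All input consumed and the stack is empty.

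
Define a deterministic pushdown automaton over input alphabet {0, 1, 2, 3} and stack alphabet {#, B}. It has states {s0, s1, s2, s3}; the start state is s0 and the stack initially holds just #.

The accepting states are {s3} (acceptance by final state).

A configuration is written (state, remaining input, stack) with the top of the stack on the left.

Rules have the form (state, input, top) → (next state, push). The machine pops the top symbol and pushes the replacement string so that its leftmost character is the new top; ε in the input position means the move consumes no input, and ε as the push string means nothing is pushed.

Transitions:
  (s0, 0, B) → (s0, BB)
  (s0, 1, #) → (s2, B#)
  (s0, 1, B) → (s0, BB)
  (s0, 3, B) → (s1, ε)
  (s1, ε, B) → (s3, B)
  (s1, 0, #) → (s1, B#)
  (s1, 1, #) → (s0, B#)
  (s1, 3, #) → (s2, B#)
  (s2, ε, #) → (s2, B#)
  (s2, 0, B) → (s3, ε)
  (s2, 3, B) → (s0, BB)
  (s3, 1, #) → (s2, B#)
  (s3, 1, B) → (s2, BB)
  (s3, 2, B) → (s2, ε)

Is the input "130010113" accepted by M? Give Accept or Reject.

Accept

(s0, 130010113, #)
  read 1, top #: go to s2, push B# → (s2, 30010113, B#)
  read 3, top B: go to s0, push BB → (s0, 0010113, BB#)
  read 0, top B: go to s0, push BB → (s0, 010113, BBB#)
  read 0, top B: go to s0, push BB → (s0, 10113, BBBB#)
  read 1, top B: go to s0, push BB → (s0, 0113, BBBBB#)
  read 0, top B: go to s0, push BB → (s0, 113, BBBBBB#)
  read 1, top B: go to s0, push BB → (s0, 13, BBBBBBB#)
  read 1, top B: go to s0, push BB → (s0, 3, BBBBBBBB#)
  read 3, top B: go to s1, push ε → (s1, ε, BBBBBBB#)
  ε-move, top B: go to s3, push B → (s3, ε, BBBBBBB#)
All input consumed; state s3 ∈ F.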